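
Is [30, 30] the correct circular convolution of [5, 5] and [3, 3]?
Recompute circular convolution of [5, 5] and [3, 3]: y[0] = 5×3 + 5×3 = 30; y[1] = 5×3 + 5×3 = 30 → [30, 30]. Given [30, 30] matches, so answer: Yes

Yes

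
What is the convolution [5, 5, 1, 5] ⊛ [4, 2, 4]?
y[0] = 5×4 = 20; y[1] = 5×2 + 5×4 = 30; y[2] = 5×4 + 5×2 + 1×4 = 34; y[3] = 5×4 + 1×2 + 5×4 = 42; y[4] = 1×4 + 5×2 = 14; y[5] = 5×4 = 20

[20, 30, 34, 42, 14, 20]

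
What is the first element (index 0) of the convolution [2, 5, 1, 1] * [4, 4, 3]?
Use y[k] = Σ_i a[i]·b[k-i] at k=0. y[0] = 2×4 = 8

8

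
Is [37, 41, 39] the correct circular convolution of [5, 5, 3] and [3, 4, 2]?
Recompute circular convolution of [5, 5, 3] and [3, 4, 2]: y[0] = 5×3 + 5×2 + 3×4 = 37; y[1] = 5×4 + 5×3 + 3×2 = 41; y[2] = 5×2 + 5×4 + 3×3 = 39 → [37, 41, 39]. Given [37, 41, 39] matches, so answer: Yes

Yes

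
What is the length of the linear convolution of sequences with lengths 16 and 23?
Linear/full convolution length: m + n - 1 = 16 + 23 - 1 = 38

38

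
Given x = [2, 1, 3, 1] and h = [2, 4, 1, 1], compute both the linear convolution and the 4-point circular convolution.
Linear: y_lin[0] = 2×2 = 4; y_lin[1] = 2×4 + 1×2 = 10; y_lin[2] = 2×1 + 1×4 + 3×2 = 12; y_lin[3] = 2×1 + 1×1 + 3×4 + 1×2 = 17; y_lin[4] = 1×1 + 3×1 + 1×4 = 8; y_lin[5] = 3×1 + 1×1 = 4; y_lin[6] = 1×1 = 1 → [4, 10, 12, 17, 8, 4, 1]. Circular (length 4): y[0] = 2×2 + 1×1 + 3×1 + 1×4 = 12; y[1] = 2×4 + 1×2 + 3×1 + 1×1 = 14; y[2] = 2×1 + 1×4 + 3×2 + 1×1 = 13; y[3] = 2×1 + 1×1 + 3×4 + 1×2 = 17 → [12, 14, 13, 17]

Linear: [4, 10, 12, 17, 8, 4, 1], Circular: [12, 14, 13, 17]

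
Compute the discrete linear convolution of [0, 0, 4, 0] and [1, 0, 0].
y[0] = 0×1 = 0; y[1] = 0×0 + 0×1 = 0; y[2] = 0×0 + 0×0 + 4×1 = 4; y[3] = 0×0 + 4×0 + 0×1 = 0; y[4] = 4×0 + 0×0 = 0; y[5] = 0×0 = 0

[0, 0, 4, 0, 0, 0]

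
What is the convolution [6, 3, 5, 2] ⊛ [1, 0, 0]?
y[0] = 6×1 = 6; y[1] = 6×0 + 3×1 = 3; y[2] = 6×0 + 3×0 + 5×1 = 5; y[3] = 3×0 + 5×0 + 2×1 = 2; y[4] = 5×0 + 2×0 = 0; y[5] = 2×0 = 0

[6, 3, 5, 2, 0, 0]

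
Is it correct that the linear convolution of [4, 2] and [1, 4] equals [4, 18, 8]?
Recompute linear convolution of [4, 2] and [1, 4]: y[0] = 4×1 = 4; y[1] = 4×4 + 2×1 = 18; y[2] = 2×4 = 8 → [4, 18, 8]. Given [4, 18, 8] matches, so answer: Yes

Yes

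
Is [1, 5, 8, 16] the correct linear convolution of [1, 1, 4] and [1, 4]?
Recompute linear convolution of [1, 1, 4] and [1, 4]: y[0] = 1×1 = 1; y[1] = 1×4 + 1×1 = 5; y[2] = 1×4 + 4×1 = 8; y[3] = 4×4 = 16 → [1, 5, 8, 16]. Given [1, 5, 8, 16] matches, so answer: Yes

Yes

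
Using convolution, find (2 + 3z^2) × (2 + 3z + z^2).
Ascending coefficients: a = [2, 0, 3], b = [2, 3, 1]. c[0] = 2×2 = 4; c[1] = 2×3 + 0×2 = 6; c[2] = 2×1 + 0×3 + 3×2 = 8; c[3] = 0×1 + 3×3 = 9; c[4] = 3×1 = 3. Result coefficients: [4, 6, 8, 9, 3] → 4 + 6z + 8z^2 + 9z^3 + 3z^4

4 + 6z + 8z^2 + 9z^3 + 3z^4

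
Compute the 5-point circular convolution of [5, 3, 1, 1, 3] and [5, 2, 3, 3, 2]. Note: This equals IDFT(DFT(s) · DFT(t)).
Either evaluate y[k] = Σ_j s[j]·t[(k-j) mod 5] directly, or use IDFT(DFT(s) · DFT(t)). y[0] = 5×5 + 3×2 + 1×3 + 1×3 + 3×2 = 43; y[1] = 5×2 + 3×5 + 1×2 + 1×3 + 3×3 = 39; y[2] = 5×3 + 3×2 + 1×5 + 1×2 + 3×3 = 37; y[3] = 5×3 + 3×3 + 1×2 + 1×5 + 3×2 = 37; y[4] = 5×2 + 3×3 + 1×3 + 1×2 + 3×5 = 39. Result: [43, 39, 37, 37, 39]

[43, 39, 37, 37, 39]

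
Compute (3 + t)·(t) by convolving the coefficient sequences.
Ascending coefficients: a = [3, 1], b = [0, 1]. c[0] = 3×0 = 0; c[1] = 3×1 + 1×0 = 3; c[2] = 1×1 = 1. Result coefficients: [0, 3, 1] → 3t + t^2

3t + t^2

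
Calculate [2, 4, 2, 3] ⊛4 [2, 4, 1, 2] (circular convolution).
Use y[k] = Σ_j f[j]·g[(k-j) mod 4]. y[0] = 2×2 + 4×2 + 2×1 + 3×4 = 26; y[1] = 2×4 + 4×2 + 2×2 + 3×1 = 23; y[2] = 2×1 + 4×4 + 2×2 + 3×2 = 28; y[3] = 2×2 + 4×1 + 2×4 + 3×2 = 22. Result: [26, 23, 28, 22]

[26, 23, 28, 22]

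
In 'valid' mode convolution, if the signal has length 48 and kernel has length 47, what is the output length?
'Valid' mode counts only positions where the kernel fully overlaps the signal: m - n + 1 = 48 - 47 + 1 = 2

2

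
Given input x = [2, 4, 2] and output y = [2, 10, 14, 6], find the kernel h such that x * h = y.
Output length 4 = len(x) + len(h) - 1 ⇒ len(h) = 2. Solve h forward using h[k] = (y[k] - Σ_{i≥1} x[i]·h[k-i]) / x[0]: h[0] = y[0] / x[0] = 2 / 2 = 1; h[1] = (y[1] - 4×1) / x[0] = (10 - 4×1) / 2 = 3. So h = [1, 3]. Forward-check [2, 4, 2] * [1, 3]: y[0] = 2×1 = 2; y[1] = 2×3 + 4×1 = 10; y[2] = 4×3 + 2×1 = 14; y[3] = 2×3 = 6 → [2, 10, 14, 6] ✓

[1, 3]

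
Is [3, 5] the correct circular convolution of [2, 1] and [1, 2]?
Recompute circular convolution of [2, 1] and [1, 2]: y[0] = 2×1 + 1×2 = 4; y[1] = 2×2 + 1×1 = 5 → [4, 5]. Compare to given [3, 5]: they differ at index 0: given 3, correct 4, so answer: No

No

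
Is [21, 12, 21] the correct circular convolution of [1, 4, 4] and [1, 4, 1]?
Recompute circular convolution of [1, 4, 4] and [1, 4, 1]: y[0] = 1×1 + 4×1 + 4×4 = 21; y[1] = 1×4 + 4×1 + 4×1 = 12; y[2] = 1×1 + 4×4 + 4×1 = 21 → [21, 12, 21]. Given [21, 12, 21] matches, so answer: Yes

Yes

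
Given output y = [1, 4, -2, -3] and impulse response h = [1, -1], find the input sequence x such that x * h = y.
Deconvolve y=[1, 4, -2, -3] by h=[1, -1]. Since h[0]=1, solve forward: x[0] = y[0] / 1 = 1; x[1] = (y[1] - 1×-1) / 1 = 5; x[2] = (y[2] - 5×-1) / 1 = 3. So x = [1, 5, 3]. Check by forward convolution: y[0] = 1×1 = 1; y[1] = 1×-1 + 5×1 = 4; y[2] = 5×-1 + 3×1 = -2; y[3] = 3×-1 = -3

[1, 5, 3]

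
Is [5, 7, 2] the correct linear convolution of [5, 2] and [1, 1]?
Recompute linear convolution of [5, 2] and [1, 1]: y[0] = 5×1 = 5; y[1] = 5×1 + 2×1 = 7; y[2] = 2×1 = 2 → [5, 7, 2]. Given [5, 7, 2] matches, so answer: Yes

Yes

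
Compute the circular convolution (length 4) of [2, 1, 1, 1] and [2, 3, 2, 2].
Use y[k] = Σ_j x[j]·h[(k-j) mod 4]. y[0] = 2×2 + 1×2 + 1×2 + 1×3 = 11; y[1] = 2×3 + 1×2 + 1×2 + 1×2 = 12; y[2] = 2×2 + 1×3 + 1×2 + 1×2 = 11; y[3] = 2×2 + 1×2 + 1×3 + 1×2 = 11. Result: [11, 12, 11, 11]

[11, 12, 11, 11]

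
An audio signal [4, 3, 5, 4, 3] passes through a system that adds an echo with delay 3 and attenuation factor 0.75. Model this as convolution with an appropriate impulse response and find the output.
Direct-path + delayed-attenuated-path model → impulse response h = [1, 0, 0, 0.75] (1 at lag 0, 0.75 at lag 3). Output y[n] = x[n] + 0.75·x[n - 3] (with x[n] = 0 outside 0..4): y[0] = 4 + 0.75×0 = 4; y[1] = 3 + 0.75×0 = 3; y[2] = 5 + 0.75×0 = 5; y[3] = 4 + 0.75×4 = 7.0; y[4] = 3 + 0.75×3 = 5.25; y[5] = 0 + 0.75×5 = 3.75; y[6] = 0 + 0.75×4 = 3.0; y[7] = 0 + 0.75×3 = 2.25. So y = [4, 3, 5, 7.0, 5.25, 3.75, 3.0, 2.25]

[4, 3, 5, 7.0, 5.25, 3.75, 3.0, 2.25]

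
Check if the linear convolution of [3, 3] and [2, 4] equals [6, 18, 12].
Recompute linear convolution of [3, 3] and [2, 4]: y[0] = 3×2 = 6; y[1] = 3×4 + 3×2 = 18; y[2] = 3×4 = 12 → [6, 18, 12]. Given [6, 18, 12] matches, so answer: Yes

Yes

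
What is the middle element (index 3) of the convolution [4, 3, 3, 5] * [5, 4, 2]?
Use y[k] = Σ_i a[i]·b[k-i] at k=3. y[3] = 3×2 + 3×4 + 5×5 = 43

43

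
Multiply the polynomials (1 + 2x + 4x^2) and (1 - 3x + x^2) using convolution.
Ascending coefficients: a = [1, 2, 4], b = [1, -3, 1]. c[0] = 1×1 = 1; c[1] = 1×-3 + 2×1 = -1; c[2] = 1×1 + 2×-3 + 4×1 = -1; c[3] = 2×1 + 4×-3 = -10; c[4] = 4×1 = 4. Result coefficients: [1, -1, -1, -10, 4] → 1 - x - x^2 - 10x^3 + 4x^4

1 - x - x^2 - 10x^3 + 4x^4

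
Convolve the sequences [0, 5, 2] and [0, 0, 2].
y[0] = 0×0 = 0; y[1] = 0×0 + 5×0 = 0; y[2] = 0×2 + 5×0 + 2×0 = 0; y[3] = 5×2 + 2×0 = 10; y[4] = 2×2 = 4

[0, 0, 0, 10, 4]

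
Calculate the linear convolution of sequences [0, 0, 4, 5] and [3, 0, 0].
y[0] = 0×3 = 0; y[1] = 0×0 + 0×3 = 0; y[2] = 0×0 + 0×0 + 4×3 = 12; y[3] = 0×0 + 4×0 + 5×3 = 15; y[4] = 4×0 + 5×0 = 0; y[5] = 5×0 = 0

[0, 0, 12, 15, 0, 0]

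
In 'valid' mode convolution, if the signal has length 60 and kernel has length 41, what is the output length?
'Valid' mode counts only positions where the kernel fully overlaps the signal: m - n + 1 = 60 - 41 + 1 = 20

20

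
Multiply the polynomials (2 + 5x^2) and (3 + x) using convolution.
Ascending coefficients: a = [2, 0, 5], b = [3, 1]. c[0] = 2×3 = 6; c[1] = 2×1 + 0×3 = 2; c[2] = 0×1 + 5×3 = 15; c[3] = 5×1 = 5. Result coefficients: [6, 2, 15, 5] → 6 + 2x + 15x^2 + 5x^3

6 + 2x + 15x^2 + 5x^3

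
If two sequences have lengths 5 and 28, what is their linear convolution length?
Linear/full convolution length: m + n - 1 = 5 + 28 - 1 = 32

32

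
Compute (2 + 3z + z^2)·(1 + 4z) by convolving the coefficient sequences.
Ascending coefficients: a = [2, 3, 1], b = [1, 4]. c[0] = 2×1 = 2; c[1] = 2×4 + 3×1 = 11; c[2] = 3×4 + 1×1 = 13; c[3] = 1×4 = 4. Result coefficients: [2, 11, 13, 4] → 2 + 11z + 13z^2 + 4z^3

2 + 11z + 13z^2 + 4z^3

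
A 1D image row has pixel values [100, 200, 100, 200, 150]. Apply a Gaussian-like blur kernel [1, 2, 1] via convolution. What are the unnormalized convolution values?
Convolve image row [100, 200, 100, 200, 150] with kernel [1, 2, 1]: y[0] = 100×1 = 100; y[1] = 100×2 + 200×1 = 400; y[2] = 100×1 + 200×2 + 100×1 = 600; y[3] = 200×1 + 100×2 + 200×1 = 600; y[4] = 100×1 + 200×2 + 150×1 = 650; y[5] = 200×1 + 150×2 = 500; y[6] = 150×1 = 150 → [100, 400, 600, 600, 650, 500, 150]. Normalization factor = sum(kernel) = 4.

[100, 400, 600, 600, 650, 500, 150]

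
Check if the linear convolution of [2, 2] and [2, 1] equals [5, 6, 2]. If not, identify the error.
Recompute linear convolution of [2, 2] and [2, 1]: y[0] = 2×2 = 4; y[1] = 2×1 + 2×2 = 6; y[2] = 2×1 = 2 → [4, 6, 2]. Compare to given [5, 6, 2]: they differ at index 0: given 5, correct 4, so answer: No

No. Error at index 0: given 5, correct 4.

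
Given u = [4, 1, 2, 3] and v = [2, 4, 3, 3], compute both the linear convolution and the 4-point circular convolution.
Linear: y_lin[0] = 4×2 = 8; y_lin[1] = 4×4 + 1×2 = 18; y_lin[2] = 4×3 + 1×4 + 2×2 = 20; y_lin[3] = 4×3 + 1×3 + 2×4 + 3×2 = 29; y_lin[4] = 1×3 + 2×3 + 3×4 = 21; y_lin[5] = 2×3 + 3×3 = 15; y_lin[6] = 3×3 = 9 → [8, 18, 20, 29, 21, 15, 9]. Circular (length 4): y[0] = 4×2 + 1×3 + 2×3 + 3×4 = 29; y[1] = 4×4 + 1×2 + 2×3 + 3×3 = 33; y[2] = 4×3 + 1×4 + 2×2 + 3×3 = 29; y[3] = 4×3 + 1×3 + 2×4 + 3×2 = 29 → [29, 33, 29, 29]

Linear: [8, 18, 20, 29, 21, 15, 9], Circular: [29, 33, 29, 29]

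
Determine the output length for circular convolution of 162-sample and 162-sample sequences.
Circular convolution (zero-padding the shorter input) has length max(m, n) = max(162, 162) = 162

162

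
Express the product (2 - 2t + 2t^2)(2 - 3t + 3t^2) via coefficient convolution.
Ascending coefficients: a = [2, -2, 2], b = [2, -3, 3]. c[0] = 2×2 = 4; c[1] = 2×-3 + -2×2 = -10; c[2] = 2×3 + -2×-3 + 2×2 = 16; c[3] = -2×3 + 2×-3 = -12; c[4] = 2×3 = 6. Result coefficients: [4, -10, 16, -12, 6] → 4 - 10t + 16t^2 - 12t^3 + 6t^4

4 - 10t + 16t^2 - 12t^3 + 6t^4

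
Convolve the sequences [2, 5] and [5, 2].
y[0] = 2×5 = 10; y[1] = 2×2 + 5×5 = 29; y[2] = 5×2 = 10

[10, 29, 10]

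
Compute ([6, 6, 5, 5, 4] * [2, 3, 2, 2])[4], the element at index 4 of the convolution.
Use y[k] = Σ_i a[i]·b[k-i] at k=4. y[4] = 6×2 + 5×2 + 5×3 + 4×2 = 45

45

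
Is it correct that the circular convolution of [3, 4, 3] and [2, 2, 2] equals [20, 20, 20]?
Recompute circular convolution of [3, 4, 3] and [2, 2, 2]: y[0] = 3×2 + 4×2 + 3×2 = 20; y[1] = 3×2 + 4×2 + 3×2 = 20; y[2] = 3×2 + 4×2 + 3×2 = 20 → [20, 20, 20]. Given [20, 20, 20] matches, so answer: Yes

Yes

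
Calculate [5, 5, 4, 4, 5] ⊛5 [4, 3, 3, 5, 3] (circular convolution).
Use y[k] = Σ_j x[j]·h[(k-j) mod 5]. y[0] = 5×4 + 5×3 + 4×5 + 4×3 + 5×3 = 82; y[1] = 5×3 + 5×4 + 4×3 + 4×5 + 5×3 = 82; y[2] = 5×3 + 5×3 + 4×4 + 4×3 + 5×5 = 83; y[3] = 5×5 + 5×3 + 4×3 + 4×4 + 5×3 = 83; y[4] = 5×3 + 5×5 + 4×3 + 4×3 + 5×4 = 84. Result: [82, 82, 83, 83, 84]

[82, 82, 83, 83, 84]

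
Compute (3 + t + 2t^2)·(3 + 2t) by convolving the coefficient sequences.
Ascending coefficients: a = [3, 1, 2], b = [3, 2]. c[0] = 3×3 = 9; c[1] = 3×2 + 1×3 = 9; c[2] = 1×2 + 2×3 = 8; c[3] = 2×2 = 4. Result coefficients: [9, 9, 8, 4] → 9 + 9t + 8t^2 + 4t^3

9 + 9t + 8t^2 + 4t^3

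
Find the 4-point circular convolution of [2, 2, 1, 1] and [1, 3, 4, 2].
Use y[k] = Σ_j s[j]·t[(k-j) mod 4]. y[0] = 2×1 + 2×2 + 1×4 + 1×3 = 13; y[1] = 2×3 + 2×1 + 1×2 + 1×4 = 14; y[2] = 2×4 + 2×3 + 1×1 + 1×2 = 17; y[3] = 2×2 + 2×4 + 1×3 + 1×1 = 16. Result: [13, 14, 17, 16]

[13, 14, 17, 16]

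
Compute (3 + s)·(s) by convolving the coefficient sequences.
Ascending coefficients: a = [3, 1], b = [0, 1]. c[0] = 3×0 = 0; c[1] = 3×1 + 1×0 = 3; c[2] = 1×1 = 1. Result coefficients: [0, 3, 1] → 3s + s^2

3s + s^2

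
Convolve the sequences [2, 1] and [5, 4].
y[0] = 2×5 = 10; y[1] = 2×4 + 1×5 = 13; y[2] = 1×4 = 4

[10, 13, 4]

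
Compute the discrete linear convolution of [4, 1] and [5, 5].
y[0] = 4×5 = 20; y[1] = 4×5 + 1×5 = 25; y[2] = 1×5 = 5

[20, 25, 5]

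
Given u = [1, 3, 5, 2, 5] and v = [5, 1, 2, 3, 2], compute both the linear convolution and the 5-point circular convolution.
Linear: y_lin[0] = 1×5 = 5; y_lin[1] = 1×1 + 3×5 = 16; y_lin[2] = 1×2 + 3×1 + 5×5 = 30; y_lin[3] = 1×3 + 3×2 + 5×1 + 2×5 = 24; y_lin[4] = 1×2 + 3×3 + 5×2 + 2×1 + 5×5 = 48; y_lin[5] = 3×2 + 5×3 + 2×2 + 5×1 = 30; y_lin[6] = 5×2 + 2×3 + 5×2 = 26; y_lin[7] = 2×2 + 5×3 = 19; y_lin[8] = 5×2 = 10 → [5, 16, 30, 24, 48, 30, 26, 19, 10]. Circular (length 5): y[0] = 1×5 + 3×2 + 5×3 + 2×2 + 5×1 = 35; y[1] = 1×1 + 3×5 + 5×2 + 2×3 + 5×2 = 42; y[2] = 1×2 + 3×1 + 5×5 + 2×2 + 5×3 = 49; y[3] = 1×3 + 3×2 + 5×1 + 2×5 + 5×2 = 34; y[4] = 1×2 + 3×3 + 5×2 + 2×1 + 5×5 = 48 → [35, 42, 49, 34, 48]

Linear: [5, 16, 30, 24, 48, 30, 26, 19, 10], Circular: [35, 42, 49, 34, 48]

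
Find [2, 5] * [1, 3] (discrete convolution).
y[0] = 2×1 = 2; y[1] = 2×3 + 5×1 = 11; y[2] = 5×3 = 15

[2, 11, 15]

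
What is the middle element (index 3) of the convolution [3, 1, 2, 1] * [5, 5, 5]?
Use y[k] = Σ_i a[i]·b[k-i] at k=3. y[3] = 1×5 + 2×5 + 1×5 = 20

20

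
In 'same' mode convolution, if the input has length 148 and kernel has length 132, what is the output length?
'Same' mode returns an output with the same length as the input: 148

148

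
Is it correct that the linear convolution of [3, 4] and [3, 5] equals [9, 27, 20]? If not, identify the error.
Recompute linear convolution of [3, 4] and [3, 5]: y[0] = 3×3 = 9; y[1] = 3×5 + 4×3 = 27; y[2] = 4×5 = 20 → [9, 27, 20]. Given [9, 27, 20] matches, so answer: Yes

Yes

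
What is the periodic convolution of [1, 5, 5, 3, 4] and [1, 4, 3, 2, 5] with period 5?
Use y[k] = Σ_j u[j]·v[(k-j) mod 5]. y[0] = 1×1 + 5×5 + 5×2 + 3×3 + 4×4 = 61; y[1] = 1×4 + 5×1 + 5×5 + 3×2 + 4×3 = 52; y[2] = 1×3 + 5×4 + 5×1 + 3×5 + 4×2 = 51; y[3] = 1×2 + 5×3 + 5×4 + 3×1 + 4×5 = 60; y[4] = 1×5 + 5×2 + 5×3 + 3×4 + 4×1 = 46. Result: [61, 52, 51, 60, 46]

[61, 52, 51, 60, 46]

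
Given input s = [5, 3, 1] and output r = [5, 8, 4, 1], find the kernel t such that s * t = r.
Output length 4 = len(s) + len(t) - 1 ⇒ len(t) = 2. Solve t forward using t[k] = (r[k] - Σ_{i≥1} s[i]·t[k-i]) / s[0]: t[0] = r[0] / s[0] = 5 / 5 = 1; t[1] = (r[1] - 3×1) / s[0] = (8 - 3×1) / 5 = 1. So t = [1, 1]. Forward-check [5, 3, 1] * [1, 1]: r[0] = 5×1 = 5; r[1] = 5×1 + 3×1 = 8; r[2] = 3×1 + 1×1 = 4; r[3] = 1×1 = 1 → [5, 8, 4, 1] ✓

[1, 1]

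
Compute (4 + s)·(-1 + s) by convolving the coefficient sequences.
Ascending coefficients: a = [4, 1], b = [-1, 1]. c[0] = 4×-1 = -4; c[1] = 4×1 + 1×-1 = 3; c[2] = 1×1 = 1. Result coefficients: [-4, 3, 1] → -4 + 3s + s^2

-4 + 3s + s^2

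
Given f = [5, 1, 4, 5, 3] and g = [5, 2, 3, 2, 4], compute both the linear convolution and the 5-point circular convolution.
Linear: y_lin[0] = 5×5 = 25; y_lin[1] = 5×2 + 1×5 = 15; y_lin[2] = 5×3 + 1×2 + 4×5 = 37; y_lin[3] = 5×2 + 1×3 + 4×2 + 5×5 = 46; y_lin[4] = 5×4 + 1×2 + 4×3 + 5×2 + 3×5 = 59; y_lin[5] = 1×4 + 4×2 + 5×3 + 3×2 = 33; y_lin[6] = 4×4 + 5×2 + 3×3 = 35; y_lin[7] = 5×4 + 3×2 = 26; y_lin[8] = 3×4 = 12 → [25, 15, 37, 46, 59, 33, 35, 26, 12]. Circular (length 5): y[0] = 5×5 + 1×4 + 4×2 + 5×3 + 3×2 = 58; y[1] = 5×2 + 1×5 + 4×4 + 5×2 + 3×3 = 50; y[2] = 5×3 + 1×2 + 4×5 + 5×4 + 3×2 = 63; y[3] = 5×2 + 1×3 + 4×2 + 5×5 + 3×4 = 58; y[4] = 5×4 + 1×2 + 4×3 + 5×2 + 3×5 = 59 → [58, 50, 63, 58, 59]

Linear: [25, 15, 37, 46, 59, 33, 35, 26, 12], Circular: [58, 50, 63, 58, 59]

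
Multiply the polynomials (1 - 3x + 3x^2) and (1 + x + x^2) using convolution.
Ascending coefficients: a = [1, -3, 3], b = [1, 1, 1]. c[0] = 1×1 = 1; c[1] = 1×1 + -3×1 = -2; c[2] = 1×1 + -3×1 + 3×1 = 1; c[3] = -3×1 + 3×1 = 0; c[4] = 3×1 = 3. Result coefficients: [1, -2, 1, 0, 3] → 1 - 2x + x^2 + 3x^4

1 - 2x + x^2 + 3x^4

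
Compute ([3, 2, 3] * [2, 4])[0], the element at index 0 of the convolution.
Use y[k] = Σ_i a[i]·b[k-i] at k=0. y[0] = 3×2 = 6

6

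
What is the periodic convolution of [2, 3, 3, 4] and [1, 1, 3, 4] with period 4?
Use y[k] = Σ_j s[j]·t[(k-j) mod 4]. y[0] = 2×1 + 3×4 + 3×3 + 4×1 = 27; y[1] = 2×1 + 3×1 + 3×4 + 4×3 = 29; y[2] = 2×3 + 3×1 + 3×1 + 4×4 = 28; y[3] = 2×4 + 3×3 + 3×1 + 4×1 = 24. Result: [27, 29, 28, 24]

[27, 29, 28, 24]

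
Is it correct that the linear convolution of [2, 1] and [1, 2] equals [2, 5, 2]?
Recompute linear convolution of [2, 1] and [1, 2]: y[0] = 2×1 = 2; y[1] = 2×2 + 1×1 = 5; y[2] = 1×2 = 2 → [2, 5, 2]. Given [2, 5, 2] matches, so answer: Yes

Yes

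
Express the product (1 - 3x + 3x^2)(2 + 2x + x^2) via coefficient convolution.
Ascending coefficients: a = [1, -3, 3], b = [2, 2, 1]. c[0] = 1×2 = 2; c[1] = 1×2 + -3×2 = -4; c[2] = 1×1 + -3×2 + 3×2 = 1; c[3] = -3×1 + 3×2 = 3; c[4] = 3×1 = 3. Result coefficients: [2, -4, 1, 3, 3] → 2 - 4x + x^2 + 3x^3 + 3x^4

2 - 4x + x^2 + 3x^3 + 3x^4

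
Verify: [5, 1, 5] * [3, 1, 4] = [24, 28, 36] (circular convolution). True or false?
Recompute circular convolution of [5, 1, 5] and [3, 1, 4]: y[0] = 5×3 + 1×4 + 5×1 = 24; y[1] = 5×1 + 1×3 + 5×4 = 28; y[2] = 5×4 + 1×1 + 5×3 = 36 → [24, 28, 36]. Given [24, 28, 36] matches, so answer: Yes

Yes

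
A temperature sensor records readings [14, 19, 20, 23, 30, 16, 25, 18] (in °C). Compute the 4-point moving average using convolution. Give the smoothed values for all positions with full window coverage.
4-point moving average kernel = [1, 1, 1, 1]. Apply in 'valid' mode (full window coverage): avg[0] = (14 + 19 + 20 + 23) / 4 = 19.0; avg[1] = (19 + 20 + 23 + 30) / 4 = 23.0; avg[2] = (20 + 23 + 30 + 16) / 4 = 22.25; avg[3] = (23 + 30 + 16 + 25) / 4 = 23.5; avg[4] = (30 + 16 + 25 + 18) / 4 = 22.25. Smoothed values: [19.0, 23.0, 22.25, 23.5, 22.25]

[19.0, 23.0, 22.25, 23.5, 22.25]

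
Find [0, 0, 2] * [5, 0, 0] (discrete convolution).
y[0] = 0×5 = 0; y[1] = 0×0 + 0×5 = 0; y[2] = 0×0 + 0×0 + 2×5 = 10; y[3] = 0×0 + 2×0 = 0; y[4] = 2×0 = 0

[0, 0, 10, 0, 0]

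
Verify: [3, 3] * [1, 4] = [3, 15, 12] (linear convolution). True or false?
Recompute linear convolution of [3, 3] and [1, 4]: y[0] = 3×1 = 3; y[1] = 3×4 + 3×1 = 15; y[2] = 3×4 = 12 → [3, 15, 12]. Given [3, 15, 12] matches, so answer: Yes

Yes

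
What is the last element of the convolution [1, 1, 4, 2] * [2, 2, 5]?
Use y[k] = Σ_i a[i]·b[k-i] at k=5. y[5] = 2×5 = 10

10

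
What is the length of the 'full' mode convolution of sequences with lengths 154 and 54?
Linear/full convolution length: m + n - 1 = 154 + 54 - 1 = 207

207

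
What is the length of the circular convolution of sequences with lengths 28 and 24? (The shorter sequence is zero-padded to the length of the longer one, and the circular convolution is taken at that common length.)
Circular convolution (zero-padding the shorter input) has length max(m, n) = max(28, 24) = 28

28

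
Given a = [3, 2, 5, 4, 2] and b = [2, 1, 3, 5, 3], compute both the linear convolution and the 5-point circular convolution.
Linear: y_lin[0] = 3×2 = 6; y_lin[1] = 3×1 + 2×2 = 7; y_lin[2] = 3×3 + 2×1 + 5×2 = 21; y_lin[3] = 3×5 + 2×3 + 5×1 + 4×2 = 34; y_lin[4] = 3×3 + 2×5 + 5×3 + 4×1 + 2×2 = 42; y_lin[5] = 2×3 + 5×5 + 4×3 + 2×1 = 45; y_lin[6] = 5×3 + 4×5 + 2×3 = 41; y_lin[7] = 4×3 + 2×5 = 22; y_lin[8] = 2×3 = 6 → [6, 7, 21, 34, 42, 45, 41, 22, 6]. Circular (length 5): y[0] = 3×2 + 2×3 + 5×5 + 4×3 + 2×1 = 51; y[1] = 3×1 + 2×2 + 5×3 + 4×5 + 2×3 = 48; y[2] = 3×3 + 2×1 + 5×2 + 4×3 + 2×5 = 43; y[3] = 3×5 + 2×3 + 5×1 + 4×2 + 2×3 = 40; y[4] = 3×3 + 2×5 + 5×3 + 4×1 + 2×2 = 42 → [51, 48, 43, 40, 42]

Linear: [6, 7, 21, 34, 42, 45, 41, 22, 6], Circular: [51, 48, 43, 40, 42]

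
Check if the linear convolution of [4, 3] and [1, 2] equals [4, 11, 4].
Recompute linear convolution of [4, 3] and [1, 2]: y[0] = 4×1 = 4; y[1] = 4×2 + 3×1 = 11; y[2] = 3×2 = 6 → [4, 11, 6]. Compare to given [4, 11, 4]: they differ at index 2: given 4, correct 6, so answer: No

No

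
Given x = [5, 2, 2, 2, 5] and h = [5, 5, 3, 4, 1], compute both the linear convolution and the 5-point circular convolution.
Linear: y_lin[0] = 5×5 = 25; y_lin[1] = 5×5 + 2×5 = 35; y_lin[2] = 5×3 + 2×5 + 2×5 = 35; y_lin[3] = 5×4 + 2×3 + 2×5 + 2×5 = 46; y_lin[4] = 5×1 + 2×4 + 2×3 + 2×5 + 5×5 = 54; y_lin[5] = 2×1 + 2×4 + 2×3 + 5×5 = 41; y_lin[6] = 2×1 + 2×4 + 5×3 = 25; y_lin[7] = 2×1 + 5×4 = 22; y_lin[8] = 5×1 = 5 → [25, 35, 35, 46, 54, 41, 25, 22, 5]. Circular (length 5): y[0] = 5×5 + 2×1 + 2×4 + 2×3 + 5×5 = 66; y[1] = 5×5 + 2×5 + 2×1 + 2×4 + 5×3 = 60; y[2] = 5×3 + 2×5 + 2×5 + 2×1 + 5×4 = 57; y[3] = 5×4 + 2×3 + 2×5 + 2×5 + 5×1 = 51; y[4] = 5×1 + 2×4 + 2×3 + 2×5 + 5×5 = 54 → [66, 60, 57, 51, 54]

Linear: [25, 35, 35, 46, 54, 41, 25, 22, 5], Circular: [66, 60, 57, 51, 54]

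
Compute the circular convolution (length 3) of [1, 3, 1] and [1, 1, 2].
Use y[k] = Σ_j f[j]·g[(k-j) mod 3]. y[0] = 1×1 + 3×2 + 1×1 = 8; y[1] = 1×1 + 3×1 + 1×2 = 6; y[2] = 1×2 + 3×1 + 1×1 = 6. Result: [8, 6, 6]

[8, 6, 6]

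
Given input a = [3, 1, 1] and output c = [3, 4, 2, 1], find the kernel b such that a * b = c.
Output length 4 = len(a) + len(b) - 1 ⇒ len(b) = 2. Solve b forward using b[k] = (c[k] - Σ_{i≥1} a[i]·b[k-i]) / a[0]: b[0] = c[0] / a[0] = 3 / 3 = 1; b[1] = (c[1] - 1×1) / a[0] = (4 - 1×1) / 3 = 1. So b = [1, 1]. Forward-check [3, 1, 1] * [1, 1]: c[0] = 3×1 = 3; c[1] = 3×1 + 1×1 = 4; c[2] = 1×1 + 1×1 = 2; c[3] = 1×1 = 1 → [3, 4, 2, 1] ✓

[1, 1]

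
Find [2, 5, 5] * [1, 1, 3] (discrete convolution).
y[0] = 2×1 = 2; y[1] = 2×1 + 5×1 = 7; y[2] = 2×3 + 5×1 + 5×1 = 16; y[3] = 5×3 + 5×1 = 20; y[4] = 5×3 = 15

[2, 7, 16, 20, 15]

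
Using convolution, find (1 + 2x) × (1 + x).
Ascending coefficients: a = [1, 2], b = [1, 1]. c[0] = 1×1 = 1; c[1] = 1×1 + 2×1 = 3; c[2] = 2×1 = 2. Result coefficients: [1, 3, 2] → 1 + 3x + 2x^2

1 + 3x + 2x^2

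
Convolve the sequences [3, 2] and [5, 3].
y[0] = 3×5 = 15; y[1] = 3×3 + 2×5 = 19; y[2] = 2×3 = 6

[15, 19, 6]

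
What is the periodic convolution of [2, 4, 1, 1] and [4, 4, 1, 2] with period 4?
Use y[k] = Σ_j u[j]·v[(k-j) mod 4]. y[0] = 2×4 + 4×2 + 1×1 + 1×4 = 21; y[1] = 2×4 + 4×4 + 1×2 + 1×1 = 27; y[2] = 2×1 + 4×4 + 1×4 + 1×2 = 24; y[3] = 2×2 + 4×1 + 1×4 + 1×4 = 16. Result: [21, 27, 24, 16]

[21, 27, 24, 16]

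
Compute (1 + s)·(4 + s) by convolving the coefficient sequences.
Ascending coefficients: a = [1, 1], b = [4, 1]. c[0] = 1×4 = 4; c[1] = 1×1 + 1×4 = 5; c[2] = 1×1 = 1. Result coefficients: [4, 5, 1] → 4 + 5s + s^2

4 + 5s + s^2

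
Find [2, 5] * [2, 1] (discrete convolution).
y[0] = 2×2 = 4; y[1] = 2×1 + 5×2 = 12; y[2] = 5×1 = 5

[4, 12, 5]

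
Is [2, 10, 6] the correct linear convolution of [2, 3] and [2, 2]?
Recompute linear convolution of [2, 3] and [2, 2]: y[0] = 2×2 = 4; y[1] = 2×2 + 3×2 = 10; y[2] = 3×2 = 6 → [4, 10, 6]. Compare to given [2, 10, 6]: they differ at index 0: given 2, correct 4, so answer: No

No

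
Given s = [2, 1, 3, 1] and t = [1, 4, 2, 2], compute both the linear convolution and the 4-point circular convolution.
Linear: y_lin[0] = 2×1 = 2; y_lin[1] = 2×4 + 1×1 = 9; y_lin[2] = 2×2 + 1×4 + 3×1 = 11; y_lin[3] = 2×2 + 1×2 + 3×4 + 1×1 = 19; y_lin[4] = 1×2 + 3×2 + 1×4 = 12; y_lin[5] = 3×2 + 1×2 = 8; y_lin[6] = 1×2 = 2 → [2, 9, 11, 19, 12, 8, 2]. Circular (length 4): y[0] = 2×1 + 1×2 + 3×2 + 1×4 = 14; y[1] = 2×4 + 1×1 + 3×2 + 1×2 = 17; y[2] = 2×2 + 1×4 + 3×1 + 1×2 = 13; y[3] = 2×2 + 1×2 + 3×4 + 1×1 = 19 → [14, 17, 13, 19]

Linear: [2, 9, 11, 19, 12, 8, 2], Circular: [14, 17, 13, 19]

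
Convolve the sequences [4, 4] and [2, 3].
y[0] = 4×2 = 8; y[1] = 4×3 + 4×2 = 20; y[2] = 4×3 = 12

[8, 20, 12]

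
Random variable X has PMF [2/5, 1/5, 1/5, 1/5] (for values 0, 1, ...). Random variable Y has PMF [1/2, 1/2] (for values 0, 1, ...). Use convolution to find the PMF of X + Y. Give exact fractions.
P(X+Y=k) = Σ_i P(X=i)·P(Y=k-i) — a convolution of [2/5, 1/5, 1/5, 1/5] and [1/2, 1/2]. P(X+Y=0) = (2/5)×(1/2) = 1/5; P(X+Y=1) = (2/5)×(1/2) + (1/5)×(1/2) = 1/5 + 1/10 = 3/10; P(X+Y=2) = (1/5)×(1/2) + (1/5)×(1/2) = 1/10 + 1/10 = 1/5; P(X+Y=3) = (1/5)×(1/2) + (1/5)×(1/2) = 1/10 + 1/10 = 1/5; P(X+Y=4) = (1/5)×(1/2) = 1/10. PMF: [1/5, 3/10, 1/5, 1/5, 1/10] (sums to 1 ✓)

[1/5, 3/10, 1/5, 1/5, 1/10]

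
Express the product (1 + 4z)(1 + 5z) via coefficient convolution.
Ascending coefficients: a = [1, 4], b = [1, 5]. c[0] = 1×1 = 1; c[1] = 1×5 + 4×1 = 9; c[2] = 4×5 = 20. Result coefficients: [1, 9, 20] → 1 + 9z + 20z^2

1 + 9z + 20z^2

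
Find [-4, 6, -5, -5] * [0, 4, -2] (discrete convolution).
y[0] = -4×0 = 0; y[1] = -4×4 + 6×0 = -16; y[2] = -4×-2 + 6×4 + -5×0 = 32; y[3] = 6×-2 + -5×4 + -5×0 = -32; y[4] = -5×-2 + -5×4 = -10; y[5] = -5×-2 = 10

[0, -16, 32, -32, -10, 10]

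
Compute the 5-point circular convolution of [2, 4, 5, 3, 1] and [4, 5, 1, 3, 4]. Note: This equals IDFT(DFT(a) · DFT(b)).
Either evaluate y[k] = Σ_j a[j]·b[(k-j) mod 5] directly, or use IDFT(DFT(a) · DFT(b)). y[0] = 2×4 + 4×4 + 5×3 + 3×1 + 1×5 = 47; y[1] = 2×5 + 4×4 + 5×4 + 3×3 + 1×1 = 56; y[2] = 2×1 + 4×5 + 5×4 + 3×4 + 1×3 = 57; y[3] = 2×3 + 4×1 + 5×5 + 3×4 + 1×4 = 51; y[4] = 2×4 + 4×3 + 5×1 + 3×5 + 1×4 = 44. Result: [47, 56, 57, 51, 44]

[47, 56, 57, 51, 44]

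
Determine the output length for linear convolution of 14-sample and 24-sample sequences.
Linear/full convolution length: m + n - 1 = 14 + 24 - 1 = 37

37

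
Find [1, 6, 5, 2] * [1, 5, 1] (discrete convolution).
y[0] = 1×1 = 1; y[1] = 1×5 + 6×1 = 11; y[2] = 1×1 + 6×5 + 5×1 = 36; y[3] = 6×1 + 5×5 + 2×1 = 33; y[4] = 5×1 + 2×5 = 15; y[5] = 2×1 = 2

[1, 11, 36, 33, 15, 2]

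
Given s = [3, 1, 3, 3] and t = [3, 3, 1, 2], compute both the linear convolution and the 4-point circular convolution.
Linear: y_lin[0] = 3×3 = 9; y_lin[1] = 3×3 + 1×3 = 12; y_lin[2] = 3×1 + 1×3 + 3×3 = 15; y_lin[3] = 3×2 + 1×1 + 3×3 + 3×3 = 25; y_lin[4] = 1×2 + 3×1 + 3×3 = 14; y_lin[5] = 3×2 + 3×1 = 9; y_lin[6] = 3×2 = 6 → [9, 12, 15, 25, 14, 9, 6]. Circular (length 4): y[0] = 3×3 + 1×2 + 3×1 + 3×3 = 23; y[1] = 3×3 + 1×3 + 3×2 + 3×1 = 21; y[2] = 3×1 + 1×3 + 3×3 + 3×2 = 21; y[3] = 3×2 + 1×1 + 3×3 + 3×3 = 25 → [23, 21, 21, 25]

Linear: [9, 12, 15, 25, 14, 9, 6], Circular: [23, 21, 21, 25]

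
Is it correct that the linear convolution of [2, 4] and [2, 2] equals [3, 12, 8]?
Recompute linear convolution of [2, 4] and [2, 2]: y[0] = 2×2 = 4; y[1] = 2×2 + 4×2 = 12; y[2] = 4×2 = 8 → [4, 12, 8]. Compare to given [3, 12, 8]: they differ at index 0: given 3, correct 4, so answer: No

No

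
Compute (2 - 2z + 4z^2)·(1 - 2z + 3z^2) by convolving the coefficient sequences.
Ascending coefficients: a = [2, -2, 4], b = [1, -2, 3]. c[0] = 2×1 = 2; c[1] = 2×-2 + -2×1 = -6; c[2] = 2×3 + -2×-2 + 4×1 = 14; c[3] = -2×3 + 4×-2 = -14; c[4] = 4×3 = 12. Result coefficients: [2, -6, 14, -14, 12] → 2 - 6z + 14z^2 - 14z^3 + 12z^4

2 - 6z + 14z^2 - 14z^3 + 12z^4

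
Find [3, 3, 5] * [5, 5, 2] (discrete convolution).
y[0] = 3×5 = 15; y[1] = 3×5 + 3×5 = 30; y[2] = 3×2 + 3×5 + 5×5 = 46; y[3] = 3×2 + 5×5 = 31; y[4] = 5×2 = 10

[15, 30, 46, 31, 10]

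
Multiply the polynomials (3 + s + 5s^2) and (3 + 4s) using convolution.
Ascending coefficients: a = [3, 1, 5], b = [3, 4]. c[0] = 3×3 = 9; c[1] = 3×4 + 1×3 = 15; c[2] = 1×4 + 5×3 = 19; c[3] = 5×4 = 20. Result coefficients: [9, 15, 19, 20] → 9 + 15s + 19s^2 + 20s^3

9 + 15s + 19s^2 + 20s^3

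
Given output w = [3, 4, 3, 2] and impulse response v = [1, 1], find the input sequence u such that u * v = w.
Deconvolve w=[3, 4, 3, 2] by v=[1, 1]. Since v[0]=1, solve forward: u[0] = w[0] / 1 = 3; u[1] = (w[1] - 3×1) / 1 = 1; u[2] = (w[2] - 1×1) / 1 = 2. So u = [3, 1, 2]. Check by forward convolution: w[0] = 3×1 = 3; w[1] = 3×1 + 1×1 = 4; w[2] = 1×1 + 2×1 = 3; w[3] = 2×1 = 2

[3, 1, 2]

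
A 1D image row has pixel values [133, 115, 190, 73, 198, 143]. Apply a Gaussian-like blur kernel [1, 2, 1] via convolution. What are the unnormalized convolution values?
Convolve image row [133, 115, 190, 73, 198, 143] with kernel [1, 2, 1]: y[0] = 133×1 = 133; y[1] = 133×2 + 115×1 = 381; y[2] = 133×1 + 115×2 + 190×1 = 553; y[3] = 115×1 + 190×2 + 73×1 = 568; y[4] = 190×1 + 73×2 + 198×1 = 534; y[5] = 73×1 + 198×2 + 143×1 = 612; y[6] = 198×1 + 143×2 = 484; y[7] = 143×1 = 143 → [133, 381, 553, 568, 534, 612, 484, 143]. Normalization factor = sum(kernel) = 4.

[133, 381, 553, 568, 534, 612, 484, 143]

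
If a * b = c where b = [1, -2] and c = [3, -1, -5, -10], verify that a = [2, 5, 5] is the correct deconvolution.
Forward-compute [2, 5, 5] * [1, -2]: c[0] = 2×1 = 2; c[1] = 2×-2 + 5×1 = 1; c[2] = 5×-2 + 5×1 = -5; c[3] = 5×-2 = -10 → [2, 1, -5, -10]. Does not match given c = [3, -1, -5, -10].

Not verified. [2, 5, 5] * [1, -2] = [2, 1, -5, -10], which differs from [3, -1, -5, -10] at index 0.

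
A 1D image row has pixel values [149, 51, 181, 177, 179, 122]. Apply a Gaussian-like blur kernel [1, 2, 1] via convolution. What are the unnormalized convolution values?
Convolve image row [149, 51, 181, 177, 179, 122] with kernel [1, 2, 1]: y[0] = 149×1 = 149; y[1] = 149×2 + 51×1 = 349; y[2] = 149×1 + 51×2 + 181×1 = 432; y[3] = 51×1 + 181×2 + 177×1 = 590; y[4] = 181×1 + 177×2 + 179×1 = 714; y[5] = 177×1 + 179×2 + 122×1 = 657; y[6] = 179×1 + 122×2 = 423; y[7] = 122×1 = 122 → [149, 349, 432, 590, 714, 657, 423, 122]. Normalization factor = sum(kernel) = 4.

[149, 349, 432, 590, 714, 657, 423, 122]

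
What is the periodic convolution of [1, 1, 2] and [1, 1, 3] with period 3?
Use y[k] = Σ_j x[j]·h[(k-j) mod 3]. y[0] = 1×1 + 1×3 + 2×1 = 6; y[1] = 1×1 + 1×1 + 2×3 = 8; y[2] = 1×3 + 1×1 + 2×1 = 6. Result: [6, 8, 6]

[6, 8, 6]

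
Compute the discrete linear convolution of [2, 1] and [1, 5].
y[0] = 2×1 = 2; y[1] = 2×5 + 1×1 = 11; y[2] = 1×5 = 5

[2, 11, 5]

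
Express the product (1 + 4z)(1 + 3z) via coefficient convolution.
Ascending coefficients: a = [1, 4], b = [1, 3]. c[0] = 1×1 = 1; c[1] = 1×3 + 4×1 = 7; c[2] = 4×3 = 12. Result coefficients: [1, 7, 12] → 1 + 7z + 12z^2

1 + 7z + 12z^2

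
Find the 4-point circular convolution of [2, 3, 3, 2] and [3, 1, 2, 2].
Use y[k] = Σ_j a[j]·b[(k-j) mod 4]. y[0] = 2×3 + 3×2 + 3×2 + 2×1 = 20; y[1] = 2×1 + 3×3 + 3×2 + 2×2 = 21; y[2] = 2×2 + 3×1 + 3×3 + 2×2 = 20; y[3] = 2×2 + 3×2 + 3×1 + 2×3 = 19. Result: [20, 21, 20, 19]

[20, 21, 20, 19]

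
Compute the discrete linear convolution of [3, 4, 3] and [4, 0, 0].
y[0] = 3×4 = 12; y[1] = 3×0 + 4×4 = 16; y[2] = 3×0 + 4×0 + 3×4 = 12; y[3] = 4×0 + 3×0 = 0; y[4] = 3×0 = 0

[12, 16, 12, 0, 0]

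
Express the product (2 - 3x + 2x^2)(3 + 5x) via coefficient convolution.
Ascending coefficients: a = [2, -3, 2], b = [3, 5]. c[0] = 2×3 = 6; c[1] = 2×5 + -3×3 = 1; c[2] = -3×5 + 2×3 = -9; c[3] = 2×5 = 10. Result coefficients: [6, 1, -9, 10] → 6 + x - 9x^2 + 10x^3

6 + x - 9x^2 + 10x^3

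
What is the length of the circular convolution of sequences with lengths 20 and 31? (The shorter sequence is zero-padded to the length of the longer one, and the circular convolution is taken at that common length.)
Circular convolution (zero-padding the shorter input) has length max(m, n) = max(20, 31) = 31

31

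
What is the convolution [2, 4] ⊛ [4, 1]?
y[0] = 2×4 = 8; y[1] = 2×1 + 4×4 = 18; y[2] = 4×1 = 4

[8, 18, 4]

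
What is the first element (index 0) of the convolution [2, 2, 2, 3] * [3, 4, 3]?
Use y[k] = Σ_i a[i]·b[k-i] at k=0. y[0] = 2×3 = 6

6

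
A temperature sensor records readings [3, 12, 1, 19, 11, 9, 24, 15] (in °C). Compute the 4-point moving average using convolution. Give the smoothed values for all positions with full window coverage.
4-point moving average kernel = [1, 1, 1, 1]. Apply in 'valid' mode (full window coverage): avg[0] = (3 + 12 + 1 + 19) / 4 = 8.75; avg[1] = (12 + 1 + 19 + 11) / 4 = 10.75; avg[2] = (1 + 19 + 11 + 9) / 4 = 10.0; avg[3] = (19 + 11 + 9 + 24) / 4 = 15.75; avg[4] = (11 + 9 + 24 + 15) / 4 = 14.75. Smoothed values: [8.75, 10.75, 10.0, 15.75, 14.75]

[8.75, 10.75, 10.0, 15.75, 14.75]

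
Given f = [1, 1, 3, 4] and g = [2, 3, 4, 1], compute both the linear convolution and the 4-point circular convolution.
Linear: y_lin[0] = 1×2 = 2; y_lin[1] = 1×3 + 1×2 = 5; y_lin[2] = 1×4 + 1×3 + 3×2 = 13; y_lin[3] = 1×1 + 1×4 + 3×3 + 4×2 = 22; y_lin[4] = 1×1 + 3×4 + 4×3 = 25; y_lin[5] = 3×1 + 4×4 = 19; y_lin[6] = 4×1 = 4 → [2, 5, 13, 22, 25, 19, 4]. Circular (length 4): y[0] = 1×2 + 1×1 + 3×4 + 4×3 = 27; y[1] = 1×3 + 1×2 + 3×1 + 4×4 = 24; y[2] = 1×4 + 1×3 + 3×2 + 4×1 = 17; y[3] = 1×1 + 1×4 + 3×3 + 4×2 = 22 → [27, 24, 17, 22]

Linear: [2, 5, 13, 22, 25, 19, 4], Circular: [27, 24, 17, 22]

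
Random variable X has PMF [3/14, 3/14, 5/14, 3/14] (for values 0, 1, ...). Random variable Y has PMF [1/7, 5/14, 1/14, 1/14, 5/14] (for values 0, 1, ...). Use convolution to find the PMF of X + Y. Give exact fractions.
P(X+Y=k) = Σ_i P(X=i)·P(Y=k-i) — a convolution of [3/14, 3/14, 5/14, 3/14] and [1/7, 5/14, 1/14, 1/14, 5/14]. P(X+Y=0) = (3/14)×(1/7) = 3/98; P(X+Y=1) = (3/14)×(5/14) + (3/14)×(1/7) = 15/196 + 3/98 = 3/28; P(X+Y=2) = (3/14)×(1/14) + (3/14)×(5/14) + (5/14)×(1/7) = 3/196 + 15/196 + 5/98 = 1/7; P(X+Y=3) = (3/14)×(1/14) + (3/14)×(1/14) + (5/14)×(5/14) + (3/14)×(1/7) = 3/196 + 3/196 + 25/196 + 3/98 = 37/196; P(X+Y=4) = (3/14)×(5/14) + (3/14)×(1/14) + (5/14)×(1/14) + (3/14)×(5/14) = 15/196 + 3/196 + 5/196 + 15/196 = 19/98; P(X+Y=5) = (3/14)×(5/14) + (5/14)×(1/14) + (3/14)×(1/14) = 15/196 + 5/196 + 3/196 = 23/196; P(X+Y=6) = (5/14)×(5/14) + (3/14)×(1/14) = 25/196 + 3/196 = 1/7; P(X+Y=7) = (3/14)×(5/14) = 15/196. PMF: [3/98, 3/28, 1/7, 37/196, 19/98, 23/196, 1/7, 15/196] (sums to 1 ✓)

[3/98, 3/28, 1/7, 37/196, 19/98, 23/196, 1/7, 15/196]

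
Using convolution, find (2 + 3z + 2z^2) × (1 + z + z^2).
Ascending coefficients: a = [2, 3, 2], b = [1, 1, 1]. c[0] = 2×1 = 2; c[1] = 2×1 + 3×1 = 5; c[2] = 2×1 + 3×1 + 2×1 = 7; c[3] = 3×1 + 2×1 = 5; c[4] = 2×1 = 2. Result coefficients: [2, 5, 7, 5, 2] → 2 + 5z + 7z^2 + 5z^3 + 2z^4

2 + 5z + 7z^2 + 5z^3 + 2z^4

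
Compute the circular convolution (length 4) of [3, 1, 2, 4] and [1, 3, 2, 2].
Use y[k] = Σ_j x[j]·h[(k-j) mod 4]. y[0] = 3×1 + 1×2 + 2×2 + 4×3 = 21; y[1] = 3×3 + 1×1 + 2×2 + 4×2 = 22; y[2] = 3×2 + 1×3 + 2×1 + 4×2 = 19; y[3] = 3×2 + 1×2 + 2×3 + 4×1 = 18. Result: [21, 22, 19, 18]

[21, 22, 19, 18]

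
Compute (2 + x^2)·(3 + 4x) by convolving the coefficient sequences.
Ascending coefficients: a = [2, 0, 1], b = [3, 4]. c[0] = 2×3 = 6; c[1] = 2×4 + 0×3 = 8; c[2] = 0×4 + 1×3 = 3; c[3] = 1×4 = 4. Result coefficients: [6, 8, 3, 4] → 6 + 8x + 3x^2 + 4x^3

6 + 8x + 3x^2 + 4x^3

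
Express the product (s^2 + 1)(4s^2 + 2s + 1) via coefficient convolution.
Ascending coefficients: a = [1, 0, 1], b = [1, 2, 4]. c[0] = 1×1 = 1; c[1] = 1×2 + 0×1 = 2; c[2] = 1×4 + 0×2 + 1×1 = 5; c[3] = 0×4 + 1×2 = 2; c[4] = 1×4 = 4. Result coefficients: [1, 2, 5, 2, 4] → 4s^4 + 2s^3 + 5s^2 + 2s + 1

4s^4 + 2s^3 + 5s^2 + 2s + 1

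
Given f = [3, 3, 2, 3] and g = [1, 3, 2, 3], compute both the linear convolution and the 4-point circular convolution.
Linear: y_lin[0] = 3×1 = 3; y_lin[1] = 3×3 + 3×1 = 12; y_lin[2] = 3×2 + 3×3 + 2×1 = 17; y_lin[3] = 3×3 + 3×2 + 2×3 + 3×1 = 24; y_lin[4] = 3×3 + 2×2 + 3×3 = 22; y_lin[5] = 2×3 + 3×2 = 12; y_lin[6] = 3×3 = 9 → [3, 12, 17, 24, 22, 12, 9]. Circular (length 4): y[0] = 3×1 + 3×3 + 2×2 + 3×3 = 25; y[1] = 3×3 + 3×1 + 2×3 + 3×2 = 24; y[2] = 3×2 + 3×3 + 2×1 + 3×3 = 26; y[3] = 3×3 + 3×2 + 2×3 + 3×1 = 24 → [25, 24, 26, 24]

Linear: [3, 12, 17, 24, 22, 12, 9], Circular: [25, 24, 26, 24]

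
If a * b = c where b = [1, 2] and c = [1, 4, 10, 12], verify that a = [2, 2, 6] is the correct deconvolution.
Forward-compute [2, 2, 6] * [1, 2]: c[0] = 2×1 = 2; c[1] = 2×2 + 2×1 = 6; c[2] = 2×2 + 6×1 = 10; c[3] = 6×2 = 12 → [2, 6, 10, 12]. Does not match given c = [1, 4, 10, 12].

Not verified. [2, 2, 6] * [1, 2] = [2, 6, 10, 12], which differs from [1, 4, 10, 12] at index 0.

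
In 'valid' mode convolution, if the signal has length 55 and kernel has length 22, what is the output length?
'Valid' mode counts only positions where the kernel fully overlaps the signal: m - n + 1 = 55 - 22 + 1 = 34

34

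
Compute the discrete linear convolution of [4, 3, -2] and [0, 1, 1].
y[0] = 4×0 = 0; y[1] = 4×1 + 3×0 = 4; y[2] = 4×1 + 3×1 + -2×0 = 7; y[3] = 3×1 + -2×1 = 1; y[4] = -2×1 = -2

[0, 4, 7, 1, -2]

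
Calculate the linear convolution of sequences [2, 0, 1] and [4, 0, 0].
y[0] = 2×4 = 8; y[1] = 2×0 + 0×4 = 0; y[2] = 2×0 + 0×0 + 1×4 = 4; y[3] = 0×0 + 1×0 = 0; y[4] = 1×0 = 0

[8, 0, 4, 0, 0]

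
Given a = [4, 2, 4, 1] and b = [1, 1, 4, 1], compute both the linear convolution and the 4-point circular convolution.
Linear: y_lin[0] = 4×1 = 4; y_lin[1] = 4×1 + 2×1 = 6; y_lin[2] = 4×4 + 2×1 + 4×1 = 22; y_lin[3] = 4×1 + 2×4 + 4×1 + 1×1 = 17; y_lin[4] = 2×1 + 4×4 + 1×1 = 19; y_lin[5] = 4×1 + 1×4 = 8; y_lin[6] = 1×1 = 1 → [4, 6, 22, 17, 19, 8, 1]. Circular (length 4): y[0] = 4×1 + 2×1 + 4×4 + 1×1 = 23; y[1] = 4×1 + 2×1 + 4×1 + 1×4 = 14; y[2] = 4×4 + 2×1 + 4×1 + 1×1 = 23; y[3] = 4×1 + 2×4 + 4×1 + 1×1 = 17 → [23, 14, 23, 17]

Linear: [4, 6, 22, 17, 19, 8, 1], Circular: [23, 14, 23, 17]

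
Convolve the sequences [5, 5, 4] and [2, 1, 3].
y[0] = 5×2 = 10; y[1] = 5×1 + 5×2 = 15; y[2] = 5×3 + 5×1 + 4×2 = 28; y[3] = 5×3 + 4×1 = 19; y[4] = 4×3 = 12

[10, 15, 28, 19, 12]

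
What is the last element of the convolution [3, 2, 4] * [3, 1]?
Use y[k] = Σ_i a[i]·b[k-i] at k=3. y[3] = 4×1 = 4

4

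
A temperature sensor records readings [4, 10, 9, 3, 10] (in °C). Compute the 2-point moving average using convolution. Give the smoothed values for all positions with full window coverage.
2-point moving average kernel = [1, 1]. Apply in 'valid' mode (full window coverage): avg[0] = (4 + 10) / 2 = 7.0; avg[1] = (10 + 9) / 2 = 9.5; avg[2] = (9 + 3) / 2 = 6.0; avg[3] = (3 + 10) / 2 = 6.5. Smoothed values: [7.0, 9.5, 6.0, 6.5]

[7.0, 9.5, 6.0, 6.5]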